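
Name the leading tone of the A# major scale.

G##

The A# major scale runs A# B# C## D# E# F## G##.
Degree 7 is G##.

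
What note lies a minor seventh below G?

A

G down a major seventh is Ab, so the target letter is A.
From G, a minor seventh is 10 semitones down: A.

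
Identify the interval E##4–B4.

doubly diminished fifth

The letter names run E→B, a span of 4 letter steps, so the interval is some kind of fifth.
E## to B is 5 semitones. A perfect fifth is 7, so 5 makes it doubly diminished.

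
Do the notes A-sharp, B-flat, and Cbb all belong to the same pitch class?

Yes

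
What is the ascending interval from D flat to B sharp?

doubly augmented sixth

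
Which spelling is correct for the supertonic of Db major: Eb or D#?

Eb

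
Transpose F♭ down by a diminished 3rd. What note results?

D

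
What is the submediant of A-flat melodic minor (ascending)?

Degree 6 takes the letter 5 steps above A, which is F.
In melodic minor (ascending), degree 6 sits 9 semitones above the tonic. Ab + 9 semitones is pitch class 5, spelled on F as F.

F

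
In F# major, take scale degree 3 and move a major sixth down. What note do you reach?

C#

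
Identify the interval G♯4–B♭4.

The letter names run G→B, a span of 2 letter steps, so the interval is some kind of third.
G# to Bb is 2 semitones. A major third is 4, so 2 makes it diminished.

diminished third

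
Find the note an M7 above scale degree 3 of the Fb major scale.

Scale degree 3 of Fb major is Ab.
A major seventh (11 semitones) above Ab lands on the letter G, giving G.

G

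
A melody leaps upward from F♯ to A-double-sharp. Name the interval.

The letter names run F→A, a span of 2 letter steps, so the interval is some kind of third.
F# to A## is 5 semitones. A major third is 4, so 5 makes it augmented.

augmented third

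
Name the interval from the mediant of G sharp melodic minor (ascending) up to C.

The mediant of G# melodic minor (ascending) is B.
B up to C: letters B→C make it a second; 1 semitone makes it minor.

minor second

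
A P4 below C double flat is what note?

Gbb

A fourth below C lands on the letter G.
A perfect fourth spans 5 semitones, so Cbb moves to pitch class 5. On the letter G that is Gbb.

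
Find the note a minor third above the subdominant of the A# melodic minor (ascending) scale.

F#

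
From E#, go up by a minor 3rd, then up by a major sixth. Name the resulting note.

A minor third up from E# is G# (letter G, 3 semitones up).
A major sixth up from G# is E# (letter E, 9 semitones up).

E#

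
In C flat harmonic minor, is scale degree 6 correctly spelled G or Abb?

Each scale degree takes a distinct letter name. Degree 6 of a scale on C must use the letter A.
Abb and G are enharmonically the same pitch, but only Abb uses the letter A, so it is the correct spelling here.

Abb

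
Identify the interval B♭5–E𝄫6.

diminished fourth

Counting letters B–C–D–E gives a fourth.
Bb→Ebb = 4 semitones, 1 narrower than the perfect fourth (5), so diminished.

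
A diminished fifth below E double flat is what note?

A fifth below E lands on the letter A.
A diminished fifth spans 6 semitones, so Ebb moves to pitch class 8. On the letter A that is Ab.

Ab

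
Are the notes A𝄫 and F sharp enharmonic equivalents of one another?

Abb is pitch class 7; F# is pitch class 6.
The pitch classes differ (7 vs. 6), so they are not enharmonic equivalents.

No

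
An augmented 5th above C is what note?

A fifth above C lands on the letter G.
An augmented fifth spans 8 semitones, so C moves to pitch class 8. On the letter G that is G#.

G#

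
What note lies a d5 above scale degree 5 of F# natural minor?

Scale degree 5 of F# natural minor is C#.
A diminished fifth (6 semitones) above C# lands on the letter G, giving G.

G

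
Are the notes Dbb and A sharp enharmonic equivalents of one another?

No

Dbb is pitch class 0; A# is pitch class 10.
The pitch classes differ (0 vs. 10), so they are not enharmonic equivalents.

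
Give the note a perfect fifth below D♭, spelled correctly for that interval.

A fifth below D lands on the letter G.
A perfect fifth spans 7 semitones, so Db moves to pitch class 6. On the letter G that is Gb.

Gb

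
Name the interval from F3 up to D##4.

doubly augmented sixth

The letter names run F→D, a span of 5 letter steps, so the interval is some kind of sixth.
F to D## is 11 semitones. A major sixth is 9, so 11 makes it doubly augmented.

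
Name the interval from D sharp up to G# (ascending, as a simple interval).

Counting letters D–E–F–G gives a fourth.
D#→G# = 5 semitones, exactly the perfect fourth.

perfect fourth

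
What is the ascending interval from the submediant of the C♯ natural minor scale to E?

The submediant of C# natural minor is A.
A up to E: letters A→E make it a fifth; 7 semitones makes it perfect.

perfect fifth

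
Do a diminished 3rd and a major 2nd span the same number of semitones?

Yes

A diminished third spans 2 semitones; a major second spans 2.
They are enharmonically equivalent.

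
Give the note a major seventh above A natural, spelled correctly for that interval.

A up a major seventh is G#, so the target letter is G.
From A, a major seventh is 11 semitones up: G#.

G#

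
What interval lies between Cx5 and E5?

diminished third

Counting letters C–D–E gives a third.
C##→E = 2 semitones, 2 narrower than the major third (4), so diminished.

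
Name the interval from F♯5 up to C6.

diminished fifth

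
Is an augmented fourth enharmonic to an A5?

An augmented fourth spans 6 semitones; an augmented fifth spans 8.
The spans differ, so they are not enharmonic equivalents.

No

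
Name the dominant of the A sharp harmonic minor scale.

E#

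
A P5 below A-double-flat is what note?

Dbb

A down a perfect fifth is D, so the target letter is D.
From Abb, a perfect fifth is 7 semitones down: Dbb.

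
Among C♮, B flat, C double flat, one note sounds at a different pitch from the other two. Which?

C

In 12-tone equal temperament, enharmonic equivalents share a pitch class. C is pitch class 0; Bb is pitch class 10; Cbb is pitch class 10.
Bb and Cbb share pitch class 10, while C is pitch class 0.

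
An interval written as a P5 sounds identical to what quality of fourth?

doubly augmented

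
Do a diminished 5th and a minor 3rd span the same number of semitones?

A diminished fifth spans 6 semitones; a minor third spans 3.
The spans differ, so they are not enharmonic equivalents.

No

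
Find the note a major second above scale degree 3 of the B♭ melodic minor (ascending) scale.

Scale degree 3 of Bb melodic minor (ascending) is Db.
A major second (2 semitones) above Db lands on the letter E, giving Eb.

Eb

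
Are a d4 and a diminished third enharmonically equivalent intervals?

No

A diminished fourth spans 4 semitones; a diminished third spans 2.
The spans differ, so they are not enharmonic equivalents.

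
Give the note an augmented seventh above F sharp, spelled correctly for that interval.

F up a major seventh is E, so the target letter is E.
From F#, an augmented seventh is 12 semitones up: E##.

E##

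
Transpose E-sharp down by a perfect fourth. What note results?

B#

E down a perfect fourth is B, so the target letter is B.
From E#, a perfect fourth is 5 semitones down: B#.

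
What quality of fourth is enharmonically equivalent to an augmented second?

doubly diminished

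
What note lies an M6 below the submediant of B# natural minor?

B

The submediant of B# natural minor is G#.
A major sixth (9 semitones) below G# lands on the letter B, giving B.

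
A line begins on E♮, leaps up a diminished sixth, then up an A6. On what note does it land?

A

A diminished sixth up from E is Cb (letter C, 7 semitones up).
An augmented sixth up from Cb is A (letter A, 10 semitones up).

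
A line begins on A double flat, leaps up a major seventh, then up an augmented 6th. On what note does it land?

A major seventh up from Abb is Gb (letter G, 11 semitones up).
An augmented sixth up from Gb is E (letter E, 10 semitones up).

E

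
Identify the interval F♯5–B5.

perfect fourth

The letter names run F→B, a span of 3 letter steps, so the interval is some kind of fourth.
F# to B is 5 semitones. A perfect fourth is 5, so 5 makes it perfect.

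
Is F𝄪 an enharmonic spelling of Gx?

Two spellings are enharmonically equivalent only if they share a pitch class.
Here F## → 7, G## → 9; 7 ≠ 9, so they are not.

No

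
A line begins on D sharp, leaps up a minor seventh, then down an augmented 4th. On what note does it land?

A minor seventh up from D# is C# (letter C, 10 semitones up).
An augmented fourth down from C# is G (letter G, 6 semitones down).

G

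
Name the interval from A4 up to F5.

The letter names run A→F, a span of 5 letter steps, so the interval is some kind of sixth.
A to F is 8 semitones. A major sixth is 9, so 8 makes it minor.

minor sixth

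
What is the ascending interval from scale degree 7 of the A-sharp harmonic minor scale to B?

diminished third

Scale degree 7 of A# harmonic minor is G##.
G## up to B: letters G→B make it a third; 2 semitones makes it diminished.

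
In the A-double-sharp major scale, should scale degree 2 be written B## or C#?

B##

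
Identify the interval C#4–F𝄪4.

augmented fourth

Counting letters C–D–E–F gives a fourth.
C#→F## = 6 semitones, 1 wider than the perfect fourth (5), so augmented.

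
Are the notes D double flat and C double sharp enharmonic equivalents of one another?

Two spellings are enharmonically equivalent only if they share a pitch class.
Here Dbb → 0, C## → 2; 0 ≠ 2, so they are not.

No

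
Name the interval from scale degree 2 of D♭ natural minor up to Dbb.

Scale degree 2 of Db natural minor is Eb.
Eb up to Dbb: letters E→D make it a seventh; 9 semitones makes it diminished.

diminished seventh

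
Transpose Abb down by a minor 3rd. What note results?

Fb

A down a major third is F, so the target letter is F.
From Abb, a minor third is 3 semitones down: Fb.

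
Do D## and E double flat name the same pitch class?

D## is pitch class 4; Ebb is pitch class 2.
The pitch classes differ (4 vs. 2), so they are not enharmonic equivalents.

No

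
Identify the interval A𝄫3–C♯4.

doubly augmented third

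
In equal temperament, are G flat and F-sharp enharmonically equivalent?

Gb is pitch class 6; F# is pitch class 6.
All spellings map to pitch class 6, so they are enharmonically equivalent.

Yes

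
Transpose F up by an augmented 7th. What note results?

E#

A seventh above F lands on the letter E.
An augmented seventh spans 12 semitones, so F moves to pitch class 5. On the letter E that is E#.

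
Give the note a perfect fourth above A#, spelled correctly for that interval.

D#

A fourth above A lands on the letter D.
A perfect fourth spans 5 semitones, so A# moves to pitch class 3. On the letter D that is D#.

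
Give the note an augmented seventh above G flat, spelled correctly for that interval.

A seventh above G lands on the letter F.
An augmented seventh spans 12 semitones, so Gb moves to pitch class 6. On the letter F that is F#.

F#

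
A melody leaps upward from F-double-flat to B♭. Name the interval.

doubly augmented fourth

Counting letters F–G–A–B gives a fourth.
Fbb→Bb = 7 semitones, 2 wider than the perfect fourth (5), so doubly augmented.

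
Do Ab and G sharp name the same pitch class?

Ab = pitch class 8 and G# = pitch class 8 — the same pitch class, so they are enharmonic equivalents.

Yes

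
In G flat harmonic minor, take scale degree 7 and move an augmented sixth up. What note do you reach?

Scale degree 7 of Gb harmonic minor is F.
An augmented sixth (10 semitones) above F lands on the letter D, giving D#.

D#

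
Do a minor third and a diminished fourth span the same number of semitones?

No

A minor third spans 3 semitones; a diminished fourth spans 4.
The spans differ, so they are not enharmonic equivalents.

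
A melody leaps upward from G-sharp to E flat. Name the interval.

diminished sixth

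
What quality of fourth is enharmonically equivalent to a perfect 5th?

doubly augmented

A perfect fifth spans 7 semitones.
A fourth spanning 7 semitones is doubly augmented (the perfect fourth is 5).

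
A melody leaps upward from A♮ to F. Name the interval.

minor sixth

The letter names run A→F, a span of 5 letter steps, so the interval is some kind of sixth.
A to F is 8 semitones. A major sixth is 9, so 8 makes it minor.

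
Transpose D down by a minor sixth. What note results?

A sixth below D lands on the letter F.
A minor sixth spans 8 semitones, so D moves to pitch class 6. On the letter F that is F#.

F#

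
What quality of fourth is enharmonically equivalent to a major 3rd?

A major third spans 4 semitones.
A fourth spanning 4 semitones is diminished (the perfect fourth is 5).

diminished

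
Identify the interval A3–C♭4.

diminished third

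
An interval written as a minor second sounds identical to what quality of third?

doubly diminished

A minor second spans 1 semitone.
A third spanning 1 semitone is doubly diminished (the major third is 4).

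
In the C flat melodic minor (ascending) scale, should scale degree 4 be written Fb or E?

Fb

Each scale degree takes a distinct letter name. Degree 4 of a scale on C must use the letter F.
Fb and E are enharmonically the same pitch, but only Fb uses the letter F, so it is the correct spelling here.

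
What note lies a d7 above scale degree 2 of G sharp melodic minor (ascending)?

Scale degree 2 of G# melodic minor (ascending) is A#.
A diminished seventh (9 semitones) above A# lands on the letter G, giving G.

G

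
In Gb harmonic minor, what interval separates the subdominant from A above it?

augmented sixth

The subdominant of Gb harmonic minor is Cb.
Cb up to A: letters C→A make it a sixth; 10 semitones makes it augmented.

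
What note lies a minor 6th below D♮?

A sixth below D lands on the letter F.
A minor sixth spans 8 semitones, so D moves to pitch class 6. On the letter F that is F#.

F#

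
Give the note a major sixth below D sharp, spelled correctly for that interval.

F#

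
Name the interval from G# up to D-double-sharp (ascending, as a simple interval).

augmented fifth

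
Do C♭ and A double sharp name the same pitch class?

Cb is pitch class 11; A## is pitch class 11.
All spellings map to pitch class 11, so they are enharmonically equivalent.

Yes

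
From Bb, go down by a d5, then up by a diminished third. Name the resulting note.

Gb

A diminished fifth down from Bb is E (letter E, 6 semitones down).
A diminished third up from E is Gb (letter G, 2 semitones up).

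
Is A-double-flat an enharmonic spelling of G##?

No

Two spellings are enharmonically equivalent only if they share a pitch class.
Here Abb → 7, G## → 9; 7 ≠ 9, so they are not.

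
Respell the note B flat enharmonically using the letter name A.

A#

Plain A sits 1 semitone below Bb, so on the letter A the same pitch needs a sharp: A#.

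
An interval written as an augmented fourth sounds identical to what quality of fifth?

diminished

An augmented fourth spans 6 semitones.
A fifth spanning 6 semitones is diminished (the perfect fifth is 7).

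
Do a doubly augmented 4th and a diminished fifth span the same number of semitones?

No

A doubly augmented fourth spans 7 semitones; a diminished fifth spans 6.
The spans differ, so they are not enharmonic equivalents.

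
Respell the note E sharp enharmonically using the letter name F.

F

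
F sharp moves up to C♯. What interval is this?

The letter names run F→C, a span of 4 letter steps, so the interval is some kind of fifth.
F# to C# is 7 semitones. A perfect fifth is 7, so 7 makes it perfect.

perfect fifth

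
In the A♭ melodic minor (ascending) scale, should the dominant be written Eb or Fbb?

Eb

Each scale degree takes a distinct letter name. Degree 5 of a scale on A must use the letter E.
Eb and Fbb are enharmonically the same pitch, but only Eb uses the letter E, so it is the correct spelling here.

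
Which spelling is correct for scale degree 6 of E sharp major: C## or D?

Each scale degree takes a distinct letter name. Degree 6 of a scale on E must use the letter C.
C## and D are enharmonically the same pitch, but only C## uses the letter C, so it is the correct spelling here.

C##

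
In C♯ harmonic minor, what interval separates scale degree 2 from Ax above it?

augmented fifth

Scale degree 2 of C# harmonic minor is D#.
D# up to A##: letters D→A make it a fifth; 8 semitones makes it augmented.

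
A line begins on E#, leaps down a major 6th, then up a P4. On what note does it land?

C#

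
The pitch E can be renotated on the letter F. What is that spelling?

Fb

Plain F sits 1 semitone above E, so on the letter F the same pitch needs a flat: Fb.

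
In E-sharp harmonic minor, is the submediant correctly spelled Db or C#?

Each scale degree takes a distinct letter name. Degree 6 of a scale on E must use the letter C.
C# and Db are enharmonically the same pitch, but only C# uses the letter C, so it is the correct spelling here.

C#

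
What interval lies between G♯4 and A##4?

augmented second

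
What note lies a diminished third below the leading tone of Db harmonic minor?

The leading tone of Db harmonic minor is C.
A diminished third (2 semitones) below C lands on the letter A, giving A#.

A#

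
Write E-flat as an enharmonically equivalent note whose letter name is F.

Eb is pitch class 3. The letter F alone is pitch class 5.
To reach pitch class 3 from F requires an offset of -2 semitones, i.e. double flat: Fbb.

Fbb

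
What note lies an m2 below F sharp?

E#

A second below F lands on the letter E.
A minor second spans 1 semitone, so F# moves to pitch class 5. On the letter E that is E#.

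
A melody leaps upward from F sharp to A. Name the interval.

minor third

The letter names run F→A, a span of 2 letter steps, so the interval is some kind of third.
F# to A is 3 semitones. A major third is 4, so 3 makes it minor.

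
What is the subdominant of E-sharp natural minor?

Degree 4 takes the letter 3 steps above E, which is A.
In natural minor, degree 4 sits 5 semitones above the tonic. E# + 5 semitones is pitch class 10, spelled on A as A#.

A#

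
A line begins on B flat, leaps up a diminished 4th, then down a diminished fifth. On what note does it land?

A diminished fourth up from Bb is Ebb (letter E, 4 semitones up).
A diminished fifth down from Ebb is Ab (letter A, 6 semitones down).

Ab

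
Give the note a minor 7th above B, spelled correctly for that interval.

A seventh above B lands on the letter A.
A minor seventh spans 10 semitones, so B moves to pitch class 9. On the letter A that is A.

A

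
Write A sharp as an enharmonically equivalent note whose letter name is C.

Plain C sits 2 semitones above A#, so on the letter C the same pitch needs a double flat: Cbb.

Cbb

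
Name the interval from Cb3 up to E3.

augmented third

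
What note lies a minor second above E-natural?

F

E up a major second is F#, so the target letter is F.
From E, a minor second is 1 semitone up: F.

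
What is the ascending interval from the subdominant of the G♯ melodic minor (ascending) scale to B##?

augmented seventh

The subdominant of G# melodic minor (ascending) is C#.
C# up to B##: letters C→B make it a seventh; 12 semitones makes it augmented.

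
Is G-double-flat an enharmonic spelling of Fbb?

Gbb is pitch class 5; Fbb is pitch class 3.
The pitch classes differ (5 vs. 3), so they are not enharmonic equivalents.

No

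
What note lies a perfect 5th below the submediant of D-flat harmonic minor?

The submediant of Db harmonic minor is Bbb.
A perfect fifth (7 semitones) below Bbb lands on the letter E, giving Ebb.

Ebb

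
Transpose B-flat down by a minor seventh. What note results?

C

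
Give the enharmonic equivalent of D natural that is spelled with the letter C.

Plain C sits 2 semitones below D, so on the letter C the same pitch needs a double sharp: C##.

C##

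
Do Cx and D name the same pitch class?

Yes

C## = pitch class 2 and D = pitch class 2 — the same pitch class, so they are enharmonic equivalents.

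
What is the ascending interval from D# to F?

The letter names run D→F, a span of 2 letter steps, so the interval is some kind of third.
D# to F is 2 semitones. A major third is 4, so 2 makes it diminished.

diminished third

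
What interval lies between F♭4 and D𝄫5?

minor sixth

The letter names run F→D, a span of 5 letter steps, so the interval is some kind of sixth.
Fb to Dbb is 8 semitones. A major sixth is 9, so 8 makes it minor.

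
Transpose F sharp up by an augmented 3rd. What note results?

A##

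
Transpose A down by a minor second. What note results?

A down a major second is G, so the target letter is G.
From A, a minor second is 1 semitone down: G#.

G#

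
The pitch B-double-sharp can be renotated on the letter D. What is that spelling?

Db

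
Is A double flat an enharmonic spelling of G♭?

No

Abb is pitch class 7; Gb is pitch class 6.
The pitch classes differ (7 vs. 6), so they are not enharmonic equivalents.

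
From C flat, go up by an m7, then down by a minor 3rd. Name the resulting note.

Gb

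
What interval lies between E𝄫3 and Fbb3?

minor second

Counting letters E–F gives a second.
Ebb→Fbb = 1 semitone, 1 narrower than the major second (2), so minor.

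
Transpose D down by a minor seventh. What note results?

E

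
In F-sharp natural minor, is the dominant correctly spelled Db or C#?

C#

Each scale degree takes a distinct letter name. Degree 5 of a scale on F must use the letter C.
C# and Db are enharmonically the same pitch, but only C# uses the letter C, so it is the correct spelling here.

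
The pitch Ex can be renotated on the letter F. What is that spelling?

F#

Plain F sits 1 semitone below E##, so on the letter F the same pitch needs a sharp: F#.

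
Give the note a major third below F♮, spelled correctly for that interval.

Db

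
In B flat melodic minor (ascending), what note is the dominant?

Degree 5 takes the letter 4 steps above B, which is F.
In melodic minor (ascending), degree 5 sits 7 semitones above the tonic. Bb + 7 semitones is pitch class 5, spelled on F as F.

F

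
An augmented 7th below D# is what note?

D down a major seventh is Eb, so the target letter is E.
From D#, an augmented seventh is 12 semitones down: Eb.

Eb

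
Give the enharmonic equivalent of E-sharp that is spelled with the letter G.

Plain G sits 2 semitones above E#, so on the letter G the same pitch needs a double flat: Gbb.

Gbb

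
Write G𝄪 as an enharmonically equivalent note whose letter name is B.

Bbb

G## is pitch class 9. The letter B alone is pitch class 11.
To reach pitch class 9 from B requires an offset of -2 semitones, i.e. double flat: Bbb.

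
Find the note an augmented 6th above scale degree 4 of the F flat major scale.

Scale degree 4 of Fb major is Bbb.
An augmented sixth (10 semitones) above Bbb lands on the letter G, giving G.

G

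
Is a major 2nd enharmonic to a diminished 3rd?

A major second spans 2 semitones; a diminished third spans 2.
They are enharmonically equivalent.

Yes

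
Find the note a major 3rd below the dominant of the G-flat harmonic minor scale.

The dominant of Gb harmonic minor is Db.
A major third (4 semitones) below Db lands on the letter B, giving Bbb.

Bbb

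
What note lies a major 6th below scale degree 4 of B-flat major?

Scale degree 4 of Bb major is Eb.
A major sixth (9 semitones) below Eb lands on the letter G, giving Gb.

Gb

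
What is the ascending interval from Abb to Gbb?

minor seventh

The letter names run A→G, a span of 6 letter steps, so the interval is some kind of seventh.
Abb to Gbb is 10 semitones. A major seventh is 11, so 10 makes it minor.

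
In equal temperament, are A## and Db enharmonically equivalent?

A## is pitch class 11; Db is pitch class 1.
The pitch classes differ (11 vs. 1), so they are not enharmonic equivalents.

No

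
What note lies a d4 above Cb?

Fbb

A fourth above C lands on the letter F.
A diminished fourth spans 4 semitones, so Cb moves to pitch class 3. On the letter F that is Fbb.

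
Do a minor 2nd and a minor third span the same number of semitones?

No

A minor second spans 1 semitone; a minor third spans 3.
The spans differ, so they are not enharmonic equivalents.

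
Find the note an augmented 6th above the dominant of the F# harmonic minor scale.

A##

The dominant of F# harmonic minor is C#.
An augmented sixth (10 semitones) above C# lands on the letter A, giving A##.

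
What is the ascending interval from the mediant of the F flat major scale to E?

The mediant of Fb major is Ab.
Ab up to E: letters A→E make it a fifth; 8 semitones makes it augmented.

augmented fifth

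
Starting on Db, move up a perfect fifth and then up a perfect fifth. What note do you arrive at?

A perfect fifth up from Db is Ab (letter A, 7 semitones up).
A perfect fifth up from Ab is Eb (letter E, 7 semitones up).

Eb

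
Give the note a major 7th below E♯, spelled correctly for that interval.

F#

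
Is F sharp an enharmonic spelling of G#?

No

F# is pitch class 6; G# is pitch class 8.
The pitch classes differ (6 vs. 8), so they are not enharmonic equivalents.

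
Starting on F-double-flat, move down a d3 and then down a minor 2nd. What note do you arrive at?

A diminished third down from Fbb is Db (letter D, 2 semitones down).
A minor second down from Db is C (letter C, 1 semitone down).

C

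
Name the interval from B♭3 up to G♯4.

The letter names run B→G, a span of 5 letter steps, so the interval is some kind of sixth.
Bb to G# is 10 semitones. A major sixth is 9, so 10 makes it augmented.

augmented sixth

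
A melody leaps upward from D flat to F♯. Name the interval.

The letter names run D→F, a span of 2 letter steps, so the interval is some kind of third.
Db to F# is 5 semitones. A major third is 4, so 5 makes it augmented.

augmented third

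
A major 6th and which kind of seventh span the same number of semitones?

diminished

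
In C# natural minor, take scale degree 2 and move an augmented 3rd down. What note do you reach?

Bb

Scale degree 2 of C# natural minor is D#.
An augmented third (5 semitones) below D# lands on the letter B, giving Bb.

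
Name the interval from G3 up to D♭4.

diminished fifth

The letter names run G→D, a span of 4 letter steps, so the interval is some kind of fifth.
G to Db is 6 semitones. A perfect fifth is 7, so 6 makes it diminished.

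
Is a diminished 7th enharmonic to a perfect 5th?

No

A diminished seventh spans 9 semitones; a perfect fifth spans 7.
The spans differ, so they are not enharmonic equivalents.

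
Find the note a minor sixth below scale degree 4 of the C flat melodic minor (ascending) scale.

Scale degree 4 of Cb melodic minor (ascending) is Fb.
A minor sixth (8 semitones) below Fb lands on the letter A, giving Ab.

Ab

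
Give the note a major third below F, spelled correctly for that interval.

F down a major third is Db, so the target letter is D.
From F, a major third is 4 semitones down: Db.

Db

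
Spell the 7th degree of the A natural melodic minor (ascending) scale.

The A melodic minor (ascending) scale runs A B C D E F# G#.
Degree 7 is G#.

G#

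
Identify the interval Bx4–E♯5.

Counting letters B–C–D–E gives a fourth.
B##→E# = 4 semitones, 1 narrower than the perfect fourth (5), so diminished.

diminished fourth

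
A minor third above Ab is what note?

Cb

A third above A lands on the letter C.
A minor third spans 3 semitones, so Ab moves to pitch class 11. On the letter C that is Cb.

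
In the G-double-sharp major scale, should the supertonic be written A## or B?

A##

Each scale degree takes a distinct letter name. Degree 2 of a scale on G must use the letter A.
A## and B are enharmonically the same pitch, but only A## uses the letter A, so it is the correct spelling here.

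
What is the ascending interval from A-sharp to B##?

Counting letters A–B gives a second.
A#→B## = 3 semitones, 1 wider than the major second (2), so augmented.

augmented second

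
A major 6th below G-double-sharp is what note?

B#

G down a major sixth is Bb, so the target letter is B.
From G##, a major sixth is 9 semitones down: B#.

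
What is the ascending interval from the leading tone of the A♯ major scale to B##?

The leading tone of A# major is G##.
G## up to B##: letters G→B make it a third; 4 semitones makes it major.

major third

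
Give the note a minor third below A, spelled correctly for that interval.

A third below A lands on the letter F.
A minor third spans 3 semitones, so A moves to pitch class 6. On the letter F that is F#.

F#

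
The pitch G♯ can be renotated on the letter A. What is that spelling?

G# is pitch class 8. The letter A alone is pitch class 9.
To reach pitch class 8 from A requires an offset of -1 semitone, i.e. flat: Ab.

Ab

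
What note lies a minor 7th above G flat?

G up a major seventh is F#, so the target letter is F.
From Gb, a minor seventh is 10 semitones up: Fb.

Fb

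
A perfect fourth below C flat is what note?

Gb

C down a perfect fourth is G, so the target letter is G.
From Cb, a perfect fourth is 5 semitones down: Gb.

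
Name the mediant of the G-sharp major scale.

The G# major scale runs G# A# B# C# D# E# F##.
Degree 3 is B#.

B#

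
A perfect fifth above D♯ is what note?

A fifth above D lands on the letter A.
A perfect fifth spans 7 semitones, so D# moves to pitch class 10. On the letter A that is A#.

A#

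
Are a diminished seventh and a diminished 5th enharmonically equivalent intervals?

A diminished seventh spans 9 semitones; a diminished fifth spans 6.
The spans differ, so they are not enharmonic equivalents.

No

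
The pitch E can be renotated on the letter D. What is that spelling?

D##

E is pitch class 4. The letter D alone is pitch class 2.
To reach pitch class 4 from D requires an offset of +2 semitones, i.e. double sharp: D##.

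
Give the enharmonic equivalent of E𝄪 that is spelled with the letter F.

Plain F sits 1 semitone below E##, so on the letter F the same pitch needs a sharp: F#.

F#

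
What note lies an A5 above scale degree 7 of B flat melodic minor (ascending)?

E#

Scale degree 7 of Bb melodic minor (ascending) is A.
An augmented fifth (8 semitones) above A lands on the letter E, giving E#.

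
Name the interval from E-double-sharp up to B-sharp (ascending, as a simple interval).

diminished fifth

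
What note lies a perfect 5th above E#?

E up a perfect fifth is B, so the target letter is B.
From E#, a perfect fifth is 7 semitones up: B#.

B#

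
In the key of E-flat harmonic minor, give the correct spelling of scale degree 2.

F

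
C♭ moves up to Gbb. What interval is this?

The letter names run C→G, a span of 4 letter steps, so the interval is some kind of fifth.
Cb to Gbb is 6 semitones. A perfect fifth is 7, so 6 makes it diminished.

diminished fifth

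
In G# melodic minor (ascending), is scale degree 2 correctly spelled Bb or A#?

Each scale degree takes a distinct letter name. Degree 2 of a scale on G must use the letter A.
A# and Bb are enharmonically the same pitch, but only A# uses the letter A, so it is the correct spelling here.

A#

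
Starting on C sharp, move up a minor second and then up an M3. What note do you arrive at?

A minor second up from C# is D (letter D, 1 semitone up).
A major third up from D is F# (letter F, 4 semitones up).

F#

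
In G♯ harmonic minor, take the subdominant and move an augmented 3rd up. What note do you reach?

E##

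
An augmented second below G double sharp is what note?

F#

G down a major second is F, so the target letter is F.
From G##, an augmented second is 3 semitones down: F#.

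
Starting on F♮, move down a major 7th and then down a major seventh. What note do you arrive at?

A major seventh down from F is Gb (letter G, 11 semitones down).
A major seventh down from Gb is Abb (letter A, 11 semitones down).

Abb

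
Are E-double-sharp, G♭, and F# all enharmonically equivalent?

E## = pitch class 6 and Gb = pitch class 6 and F# = pitch class 6 — the same pitch class, so they are enharmonic equivalents.

Yes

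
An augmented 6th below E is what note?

Gb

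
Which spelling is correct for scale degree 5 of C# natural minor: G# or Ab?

Each scale degree takes a distinct letter name. Degree 5 of a scale on C must use the letter G.
G# and Ab are enharmonically the same pitch, but only G# uses the letter G, so it is the correct spelling here.

G#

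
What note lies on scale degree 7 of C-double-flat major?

Degree 7 takes the letter 6 steps above C, which is B.
In major, degree 7 sits 11 semitones above the tonic. Cbb + 11 semitones is pitch class 9, spelled on B as Bbb.

Bbb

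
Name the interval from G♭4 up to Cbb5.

diminished fourth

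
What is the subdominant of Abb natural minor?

Dbb

Degree 4 takes the letter 3 steps above A, which is D.
In natural minor, degree 4 sits 5 semitones above the tonic. Abb + 5 semitones is pitch class 0, spelled on D as Dbb.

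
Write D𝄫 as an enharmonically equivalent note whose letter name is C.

Dbb is pitch class 0. The letter C alone is pitch class 0.
Pitch class 0 on C needs no accidental: C.

C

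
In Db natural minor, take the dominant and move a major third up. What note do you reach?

C

The dominant of Db natural minor is Ab.
A major third (4 semitones) above Ab lands on the letter C, giving C.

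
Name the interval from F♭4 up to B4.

The letter names run F→B, a span of 3 letter steps, so the interval is some kind of fourth.
Fb to B is 7 semitones. A perfect fourth is 5, so 7 makes it doubly augmented.

doubly augmented fourth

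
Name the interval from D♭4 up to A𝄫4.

Counting letters D–E–F–G–A gives a fifth.
Db→Abb = 6 semitones, 1 narrower than the perfect fifth (7), so diminished.

diminished fifth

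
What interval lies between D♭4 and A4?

Counting letters D–E–F–G–A gives a fifth.
Db→A = 8 semitones, 1 wider than the perfect fifth (7), so augmented.

augmented fifth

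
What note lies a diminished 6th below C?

E#

C down a major sixth is Eb, so the target letter is E.
From C, a diminished sixth is 7 semitones down: E#.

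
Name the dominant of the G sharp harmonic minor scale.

D#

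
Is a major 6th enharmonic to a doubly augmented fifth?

Yes

A major sixth spans 9 semitones; a doubly augmented fifth spans 9.
They are enharmonically equivalent.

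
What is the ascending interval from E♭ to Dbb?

diminished seventh

Counting letters E–F–G–A–B–C–D gives a seventh.
Eb→Dbb = 9 semitones, 2 narrower than the major seventh (11), so diminished.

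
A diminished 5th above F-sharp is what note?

A fifth above F lands on the letter C.
A diminished fifth spans 6 semitones, so F# moves to pitch class 0. On the letter C that is C.

C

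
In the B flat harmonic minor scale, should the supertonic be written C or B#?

C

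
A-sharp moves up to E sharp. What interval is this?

perfect fifth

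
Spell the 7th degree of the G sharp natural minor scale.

The G# natural minor scale runs G# A# B C# D# E F#.
Degree 7 is F#.

F#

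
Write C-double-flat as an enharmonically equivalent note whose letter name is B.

Bb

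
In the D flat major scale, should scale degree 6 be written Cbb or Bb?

Each scale degree takes a distinct letter name. Degree 6 of a scale on D must use the letter B.
Bb and Cbb are enharmonically the same pitch, but only Bb uses the letter B, so it is the correct spelling here.

Bb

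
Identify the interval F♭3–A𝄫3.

Counting letters F–G–A gives a third.
Fb→Abb = 3 semitones, 1 narrower than the major third (4), so minor.

minor third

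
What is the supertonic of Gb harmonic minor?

Ab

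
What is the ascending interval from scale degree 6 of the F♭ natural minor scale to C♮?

Scale degree 6 of Fb natural minor is Dbb.
Dbb up to C: letters D→C make it a seventh; 12 semitones makes it augmented.

augmented seventh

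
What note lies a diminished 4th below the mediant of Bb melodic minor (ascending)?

A

The mediant of Bb melodic minor (ascending) is Db.
A diminished fourth (4 semitones) below Db lands on the letter A, giving A.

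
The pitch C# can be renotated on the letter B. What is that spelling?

Plain B sits 2 semitones below C#, so on the letter B the same pitch needs a double sharp: B##.

B##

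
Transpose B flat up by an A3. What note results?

D#

A third above B lands on the letter D.
An augmented third spans 5 semitones, so Bb moves to pitch class 3. On the letter D that is D#.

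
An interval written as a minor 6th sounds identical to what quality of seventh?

doubly diminished

A minor sixth spans 8 semitones.
A seventh spanning 8 semitones is doubly diminished (the major seventh is 11).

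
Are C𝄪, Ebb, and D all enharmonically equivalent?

C## = pitch class 2 and Ebb = pitch class 2 and D = pitch class 2 — the same pitch class, so they are enharmonic equivalents.

Yes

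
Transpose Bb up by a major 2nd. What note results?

C

B up a major second is C#, so the target letter is C.
From Bb, a major second is 2 semitones up: C.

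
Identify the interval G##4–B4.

diminished third

The letter names run G→B, a span of 2 letter steps, so the interval is some kind of third.
G## to B is 2 semitones. A major third is 4, so 2 makes it diminished.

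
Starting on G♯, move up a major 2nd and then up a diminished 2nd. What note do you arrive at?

A major second up from G# is A# (letter A, 2 semitones up).
A diminished second up from A# is Bb (letter B, 0 semitones up).

Bb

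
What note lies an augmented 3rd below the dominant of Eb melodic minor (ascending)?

The dominant of Eb melodic minor (ascending) is Bb.
An augmented third (5 semitones) below Bb lands on the letter G, giving Gbb.

Gbb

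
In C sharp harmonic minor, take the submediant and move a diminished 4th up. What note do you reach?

Db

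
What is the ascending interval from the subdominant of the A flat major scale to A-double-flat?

The subdominant of Ab major is Db.
Db up to Abb: letters D→A make it a fifth; 6 semitones makes it diminished.

diminished fifth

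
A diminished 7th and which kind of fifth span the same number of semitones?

doubly augmented

A diminished seventh spans 9 semitones.
A fifth spanning 9 semitones is doubly augmented (the perfect fifth is 7).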